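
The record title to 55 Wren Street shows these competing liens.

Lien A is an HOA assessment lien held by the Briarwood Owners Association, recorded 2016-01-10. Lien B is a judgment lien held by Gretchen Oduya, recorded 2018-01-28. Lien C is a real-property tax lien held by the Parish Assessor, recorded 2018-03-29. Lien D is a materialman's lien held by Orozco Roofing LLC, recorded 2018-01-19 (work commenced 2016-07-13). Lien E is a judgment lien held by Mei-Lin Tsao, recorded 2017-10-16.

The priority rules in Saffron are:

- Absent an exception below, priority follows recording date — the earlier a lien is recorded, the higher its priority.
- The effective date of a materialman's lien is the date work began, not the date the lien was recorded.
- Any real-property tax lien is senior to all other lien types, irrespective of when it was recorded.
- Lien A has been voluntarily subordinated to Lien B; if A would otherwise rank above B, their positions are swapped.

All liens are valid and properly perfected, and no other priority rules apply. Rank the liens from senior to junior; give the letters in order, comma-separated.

First, effective dates: D is treated as recorded 2016-07-13, the work-commencement date.
C is a real-property tax lien, so it outranks all other liens regardless of date.
Remaining liens by effective date: A (2016-01-10), D (2016-07-13), E (2017-10-16), B (2018-01-28).
The subordination applies — A was senior to B — so A and B swap.

C, B, D, E, A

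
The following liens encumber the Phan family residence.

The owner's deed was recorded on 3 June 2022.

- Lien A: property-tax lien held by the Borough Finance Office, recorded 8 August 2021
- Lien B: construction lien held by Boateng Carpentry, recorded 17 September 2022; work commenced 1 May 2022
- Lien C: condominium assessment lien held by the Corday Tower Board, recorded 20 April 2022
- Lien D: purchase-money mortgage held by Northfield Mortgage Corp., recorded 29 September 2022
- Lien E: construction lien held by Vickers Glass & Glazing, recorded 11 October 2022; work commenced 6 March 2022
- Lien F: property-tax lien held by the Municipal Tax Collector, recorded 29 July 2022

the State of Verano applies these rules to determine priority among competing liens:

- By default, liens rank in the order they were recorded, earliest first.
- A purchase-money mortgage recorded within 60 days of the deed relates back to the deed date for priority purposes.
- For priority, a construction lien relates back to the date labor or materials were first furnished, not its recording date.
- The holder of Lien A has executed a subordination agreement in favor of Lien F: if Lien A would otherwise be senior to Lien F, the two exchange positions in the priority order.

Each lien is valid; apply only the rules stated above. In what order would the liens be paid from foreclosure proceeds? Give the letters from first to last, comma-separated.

Adjusting effective dates: B relates back to 1 May 2022 (work commenced); D missed the 60-day window (118 days after the deed), so its recording date stands; E relates back to 6 March 2022 (work commenced).
Ordering by effective date: A (8 August 2021), E (6 March 2022), C (20 April 2022), B (1 May 2022), F (29 July 2022), D (29 September 2022).
A is senior to F before the subordination, so the two trade places.

F, E, C, B, A, D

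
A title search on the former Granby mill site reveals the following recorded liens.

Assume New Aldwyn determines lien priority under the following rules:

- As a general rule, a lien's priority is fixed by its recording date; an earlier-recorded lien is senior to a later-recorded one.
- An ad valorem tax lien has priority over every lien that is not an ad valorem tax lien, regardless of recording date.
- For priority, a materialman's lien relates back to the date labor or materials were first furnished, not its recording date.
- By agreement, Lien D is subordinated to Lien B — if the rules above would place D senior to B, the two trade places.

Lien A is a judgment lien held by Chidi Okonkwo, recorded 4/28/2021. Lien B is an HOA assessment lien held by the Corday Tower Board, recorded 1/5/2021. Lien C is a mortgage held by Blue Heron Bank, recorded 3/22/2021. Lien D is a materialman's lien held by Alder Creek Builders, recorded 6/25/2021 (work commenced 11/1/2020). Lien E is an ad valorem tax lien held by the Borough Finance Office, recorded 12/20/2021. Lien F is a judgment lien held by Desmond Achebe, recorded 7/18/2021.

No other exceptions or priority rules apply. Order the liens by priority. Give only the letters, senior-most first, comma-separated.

E, B, D, C, A, F

Effective dates after the stated exceptions: D relates back to 11/1/2020 (work commenced).
E is an ad valorem tax lien and takes priority over every other lien.
Remaining liens by effective date: D (11/1/2020), B (1/5/2021), C (3/22/2021), A (4/28/2021), F (7/18/2021).
Because D would otherwise rank above B, the subordination swaps them.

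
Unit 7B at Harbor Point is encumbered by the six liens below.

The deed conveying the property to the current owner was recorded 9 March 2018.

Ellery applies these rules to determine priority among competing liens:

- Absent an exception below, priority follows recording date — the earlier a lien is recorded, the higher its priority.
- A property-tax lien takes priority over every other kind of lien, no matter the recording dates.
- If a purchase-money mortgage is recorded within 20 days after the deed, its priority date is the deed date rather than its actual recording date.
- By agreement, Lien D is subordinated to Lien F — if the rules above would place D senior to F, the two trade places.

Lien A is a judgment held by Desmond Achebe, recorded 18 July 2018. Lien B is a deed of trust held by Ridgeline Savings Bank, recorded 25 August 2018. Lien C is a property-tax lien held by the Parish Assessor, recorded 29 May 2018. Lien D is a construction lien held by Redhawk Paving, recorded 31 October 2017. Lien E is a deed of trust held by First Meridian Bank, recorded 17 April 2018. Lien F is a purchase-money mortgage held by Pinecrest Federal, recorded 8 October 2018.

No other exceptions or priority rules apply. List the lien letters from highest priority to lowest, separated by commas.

C, F, E, A, B, D

Adjusting effective dates: F was recorded 213 days after the deed, outside the 20-day window, so it keeps its recording date.
C, as a property-tax lien, has superpriority and ranks first.
The other liens, earliest effective date first: D (31 October 2017), E (17 April 2018), A (18 July 2018), B (25 August 2018), F (8 October 2018).
D is senior to F before the subordination, so the two trade places.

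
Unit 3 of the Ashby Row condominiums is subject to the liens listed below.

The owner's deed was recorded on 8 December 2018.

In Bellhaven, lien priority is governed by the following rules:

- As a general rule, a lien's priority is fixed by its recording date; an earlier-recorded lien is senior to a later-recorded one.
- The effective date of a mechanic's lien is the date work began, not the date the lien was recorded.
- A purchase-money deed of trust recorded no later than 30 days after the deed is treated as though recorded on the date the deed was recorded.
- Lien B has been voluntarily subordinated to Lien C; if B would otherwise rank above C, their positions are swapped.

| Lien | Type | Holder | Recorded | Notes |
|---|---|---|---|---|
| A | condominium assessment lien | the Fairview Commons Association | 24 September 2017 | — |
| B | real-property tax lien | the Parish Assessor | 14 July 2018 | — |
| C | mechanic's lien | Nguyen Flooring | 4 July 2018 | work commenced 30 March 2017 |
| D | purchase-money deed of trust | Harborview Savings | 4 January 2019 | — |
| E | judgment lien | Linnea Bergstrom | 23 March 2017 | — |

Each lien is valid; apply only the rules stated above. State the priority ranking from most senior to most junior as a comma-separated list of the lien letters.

Effective dates after the stated exceptions: C's effective date is 30 March 2017, when work began; D's effective date is the deed date, 8 December 2018.
Ordering by effective date: E (23 March 2017), C (30 March 2017), A (24 September 2017), B (14 July 2018), D (8 December 2018).
Since B is not senior to C, the subordination leaves the order unchanged.

E, C, A, B, D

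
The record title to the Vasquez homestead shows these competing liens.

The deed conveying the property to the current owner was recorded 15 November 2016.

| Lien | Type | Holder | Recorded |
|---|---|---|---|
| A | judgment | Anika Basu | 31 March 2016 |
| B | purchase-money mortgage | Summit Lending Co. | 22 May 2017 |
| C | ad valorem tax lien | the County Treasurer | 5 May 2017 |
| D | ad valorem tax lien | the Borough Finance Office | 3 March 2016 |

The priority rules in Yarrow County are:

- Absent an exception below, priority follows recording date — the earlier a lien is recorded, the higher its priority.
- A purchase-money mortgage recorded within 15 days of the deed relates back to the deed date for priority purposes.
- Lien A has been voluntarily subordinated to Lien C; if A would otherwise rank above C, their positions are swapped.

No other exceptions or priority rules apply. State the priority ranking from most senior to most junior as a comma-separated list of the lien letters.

Effective dates: B was recorded 188 days after the deed, outside the 15-day window, so it keeps its recording date.
By effective date: D (3 March 2016), A (31 March 2016), C (5 May 2017), B (22 May 2017).
A is senior to C before the subordination, so the two trade places.

D, C, A, B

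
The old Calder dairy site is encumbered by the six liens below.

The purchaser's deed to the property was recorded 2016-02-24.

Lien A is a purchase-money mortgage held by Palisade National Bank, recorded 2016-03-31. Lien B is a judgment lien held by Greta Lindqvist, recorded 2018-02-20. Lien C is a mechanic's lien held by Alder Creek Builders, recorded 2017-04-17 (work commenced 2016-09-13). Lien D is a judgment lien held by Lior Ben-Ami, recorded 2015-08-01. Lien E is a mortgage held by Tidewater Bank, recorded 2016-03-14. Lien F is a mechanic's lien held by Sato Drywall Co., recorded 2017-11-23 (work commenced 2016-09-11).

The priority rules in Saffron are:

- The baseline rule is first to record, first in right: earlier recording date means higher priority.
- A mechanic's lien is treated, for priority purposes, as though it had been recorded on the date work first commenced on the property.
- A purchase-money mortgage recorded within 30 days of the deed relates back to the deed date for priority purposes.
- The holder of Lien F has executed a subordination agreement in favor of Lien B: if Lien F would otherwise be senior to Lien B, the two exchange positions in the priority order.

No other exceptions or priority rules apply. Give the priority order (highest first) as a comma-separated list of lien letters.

First, effective dates: A missed the 30-day window (36 days after the deed), so its recording date stands; C is treated as recorded 2016-09-13, the work-commencement date; F is treated as recorded 2016-09-11, the work-commencement date.
By effective date, earliest first: D (2015-08-01), E (2016-03-14), A (2016-03-31), F (2016-09-11), C (2016-09-13), B (2018-02-20).
F is senior to B before the subordination, so the two trade places.

D, E, A, B, C, F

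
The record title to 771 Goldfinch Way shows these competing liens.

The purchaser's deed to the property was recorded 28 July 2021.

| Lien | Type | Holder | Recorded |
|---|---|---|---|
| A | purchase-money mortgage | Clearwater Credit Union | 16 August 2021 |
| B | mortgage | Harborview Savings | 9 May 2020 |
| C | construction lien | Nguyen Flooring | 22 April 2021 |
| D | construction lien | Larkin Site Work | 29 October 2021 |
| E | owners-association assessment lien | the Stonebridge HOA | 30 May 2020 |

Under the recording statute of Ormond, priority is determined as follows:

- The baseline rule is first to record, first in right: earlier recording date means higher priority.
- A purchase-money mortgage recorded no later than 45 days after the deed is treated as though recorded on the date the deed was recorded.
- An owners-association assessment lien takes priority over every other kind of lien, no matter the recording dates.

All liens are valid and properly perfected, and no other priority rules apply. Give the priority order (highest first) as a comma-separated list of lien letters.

E, B, C, A, D

Effective dates after the stated exceptions: A's effective date is the deed date, 28 July 2021.
E is an owners-association assessment lien, so it outranks all other liens regardless of date.
The other liens, earliest effective date first: B (9 May 2020), C (22 April 2021), A (28 July 2021), D (29 October 2021).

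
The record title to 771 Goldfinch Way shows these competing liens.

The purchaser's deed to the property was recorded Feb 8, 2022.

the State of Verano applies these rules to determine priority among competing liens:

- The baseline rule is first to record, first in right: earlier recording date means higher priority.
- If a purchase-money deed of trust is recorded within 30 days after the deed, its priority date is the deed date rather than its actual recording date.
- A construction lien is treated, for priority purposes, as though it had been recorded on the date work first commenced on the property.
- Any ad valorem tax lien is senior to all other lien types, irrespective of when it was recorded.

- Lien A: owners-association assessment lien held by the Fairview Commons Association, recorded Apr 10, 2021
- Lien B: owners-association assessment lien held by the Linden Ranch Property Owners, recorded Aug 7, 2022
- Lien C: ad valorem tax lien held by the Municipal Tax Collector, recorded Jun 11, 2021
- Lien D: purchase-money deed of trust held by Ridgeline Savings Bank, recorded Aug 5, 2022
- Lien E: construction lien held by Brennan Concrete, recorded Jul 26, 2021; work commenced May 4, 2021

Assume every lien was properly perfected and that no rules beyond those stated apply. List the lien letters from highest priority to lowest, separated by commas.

C, A, E, D, B

Effective dates after the stated exceptions: D was recorded 178 days after the deed, outside the 30-day window, so it keeps its recording date; E's effective date is May 4, 2021, when work began.
As an ad valorem tax lien, C is senior to every other lien.
Remaining liens by effective date: A (Apr 10, 2021), E (May 4, 2021), D (Aug 5, 2022), B (Aug 7, 2022).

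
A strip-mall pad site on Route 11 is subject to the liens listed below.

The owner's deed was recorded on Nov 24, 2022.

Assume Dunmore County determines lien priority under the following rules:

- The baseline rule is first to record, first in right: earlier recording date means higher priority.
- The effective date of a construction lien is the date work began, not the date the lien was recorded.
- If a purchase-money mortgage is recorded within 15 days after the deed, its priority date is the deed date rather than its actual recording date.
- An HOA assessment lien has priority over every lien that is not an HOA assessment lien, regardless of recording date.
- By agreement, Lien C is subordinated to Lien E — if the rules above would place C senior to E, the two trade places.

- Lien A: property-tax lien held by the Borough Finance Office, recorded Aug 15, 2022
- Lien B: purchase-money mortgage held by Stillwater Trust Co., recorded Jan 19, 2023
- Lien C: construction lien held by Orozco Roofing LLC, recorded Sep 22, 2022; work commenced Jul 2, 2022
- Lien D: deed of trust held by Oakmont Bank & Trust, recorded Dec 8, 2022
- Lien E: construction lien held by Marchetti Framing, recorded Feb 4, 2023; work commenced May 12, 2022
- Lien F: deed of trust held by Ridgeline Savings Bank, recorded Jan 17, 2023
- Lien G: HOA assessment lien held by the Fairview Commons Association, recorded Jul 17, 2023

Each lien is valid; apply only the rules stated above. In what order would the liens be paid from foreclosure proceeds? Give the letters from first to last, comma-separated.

G, E, C, A, D, F, B

First, effective dates: B was recorded 56 days after the deed — beyond 15 days — so no relation-back applies; C's effective date is Jul 2, 2022, when work began; E relates back to May 12, 2022 (work commenced).
G is an HOA assessment lien and takes priority over every other lien.
Remaining liens by effective date: E (May 12, 2022), C (Jul 2, 2022), A (Aug 15, 2022), D (Dec 8, 2022), F (Jan 17, 2023), B (Jan 19, 2023).
C is already junior to E, so the subordination agreement changes nothing.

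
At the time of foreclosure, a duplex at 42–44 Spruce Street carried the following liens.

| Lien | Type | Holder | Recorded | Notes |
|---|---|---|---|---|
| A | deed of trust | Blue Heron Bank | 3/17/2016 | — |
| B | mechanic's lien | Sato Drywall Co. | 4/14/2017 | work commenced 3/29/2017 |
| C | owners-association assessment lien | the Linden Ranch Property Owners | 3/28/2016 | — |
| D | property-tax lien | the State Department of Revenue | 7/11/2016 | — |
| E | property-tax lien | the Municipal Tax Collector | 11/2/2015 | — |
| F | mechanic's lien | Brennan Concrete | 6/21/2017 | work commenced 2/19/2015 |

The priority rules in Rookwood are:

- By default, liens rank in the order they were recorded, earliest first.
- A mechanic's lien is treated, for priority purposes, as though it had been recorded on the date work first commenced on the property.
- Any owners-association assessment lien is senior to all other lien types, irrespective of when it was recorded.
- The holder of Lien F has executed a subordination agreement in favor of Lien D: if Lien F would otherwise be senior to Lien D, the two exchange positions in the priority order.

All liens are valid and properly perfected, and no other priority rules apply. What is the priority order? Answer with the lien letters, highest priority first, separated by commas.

C, D, E, A, F, B

Effective dates: B relates back to 3/29/2017 (work commenced); F is treated as recorded 2/19/2015, the work-commencement date.
C is an owners-association assessment lien, so it outranks all other liens regardless of date.
Remaining liens by effective date: F (2/19/2015), E (11/2/2015), A (3/17/2016), D (7/11/2016), B (3/29/2017).
The subordination applies — F was senior to D — so F and D swap.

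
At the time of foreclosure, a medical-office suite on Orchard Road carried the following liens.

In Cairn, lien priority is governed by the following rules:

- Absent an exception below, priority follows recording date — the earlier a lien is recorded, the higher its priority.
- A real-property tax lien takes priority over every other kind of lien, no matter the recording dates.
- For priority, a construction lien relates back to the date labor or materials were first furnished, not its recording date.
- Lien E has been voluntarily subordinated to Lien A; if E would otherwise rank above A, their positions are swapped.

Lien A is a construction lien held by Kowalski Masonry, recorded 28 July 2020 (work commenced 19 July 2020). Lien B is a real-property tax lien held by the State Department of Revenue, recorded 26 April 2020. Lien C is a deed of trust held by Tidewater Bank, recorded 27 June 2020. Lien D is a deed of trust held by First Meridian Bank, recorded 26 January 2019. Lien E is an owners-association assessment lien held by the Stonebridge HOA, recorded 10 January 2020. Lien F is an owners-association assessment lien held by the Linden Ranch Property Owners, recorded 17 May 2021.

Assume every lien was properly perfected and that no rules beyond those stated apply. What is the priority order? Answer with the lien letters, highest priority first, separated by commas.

Adjusting effective dates: A's effective date is 19 July 2020, when work began.
B is a real-property tax lien, so it outranks all other liens regardless of date.
Among the remaining liens, by effective date: D (26 January 2019), E (10 January 2020), C (27 June 2020), A (19 July 2020), F (17 May 2021).
Because E would otherwise rank above A, the subordination swaps them.

B, D, A, C, E, F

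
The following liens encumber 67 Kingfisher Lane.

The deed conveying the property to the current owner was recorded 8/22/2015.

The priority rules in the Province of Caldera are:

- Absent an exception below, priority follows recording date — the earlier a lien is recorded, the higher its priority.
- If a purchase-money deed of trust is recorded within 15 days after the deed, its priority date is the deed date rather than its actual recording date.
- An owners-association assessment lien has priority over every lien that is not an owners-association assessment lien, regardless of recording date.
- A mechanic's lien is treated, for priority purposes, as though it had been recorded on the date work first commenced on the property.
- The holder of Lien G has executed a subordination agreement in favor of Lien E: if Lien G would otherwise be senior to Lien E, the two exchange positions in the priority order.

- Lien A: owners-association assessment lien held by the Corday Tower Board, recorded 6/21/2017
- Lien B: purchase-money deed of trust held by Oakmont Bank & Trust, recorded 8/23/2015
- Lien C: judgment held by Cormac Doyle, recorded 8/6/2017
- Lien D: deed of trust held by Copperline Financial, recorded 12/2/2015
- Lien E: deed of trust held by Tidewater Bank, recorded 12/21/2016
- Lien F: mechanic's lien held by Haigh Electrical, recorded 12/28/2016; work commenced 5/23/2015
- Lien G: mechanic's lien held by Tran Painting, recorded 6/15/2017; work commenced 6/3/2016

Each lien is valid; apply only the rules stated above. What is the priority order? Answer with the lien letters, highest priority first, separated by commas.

Adjusting effective dates: B was recorded within the 15-day window, so its effective date is the deed date 8/22/2015; F is treated as recorded 5/23/2015, the work-commencement date; G is treated as recorded 6/3/2016, the work-commencement date.
As an owners-association assessment lien, A is senior to every other lien.
Ordering the rest by effective date: F (5/23/2015), B (8/22/2015), D (12/2/2015), G (6/3/2016), E (12/21/2016), C (8/6/2017).
G is senior to E before the subordination, so the two trade places.

A, F, B, D, E, G, C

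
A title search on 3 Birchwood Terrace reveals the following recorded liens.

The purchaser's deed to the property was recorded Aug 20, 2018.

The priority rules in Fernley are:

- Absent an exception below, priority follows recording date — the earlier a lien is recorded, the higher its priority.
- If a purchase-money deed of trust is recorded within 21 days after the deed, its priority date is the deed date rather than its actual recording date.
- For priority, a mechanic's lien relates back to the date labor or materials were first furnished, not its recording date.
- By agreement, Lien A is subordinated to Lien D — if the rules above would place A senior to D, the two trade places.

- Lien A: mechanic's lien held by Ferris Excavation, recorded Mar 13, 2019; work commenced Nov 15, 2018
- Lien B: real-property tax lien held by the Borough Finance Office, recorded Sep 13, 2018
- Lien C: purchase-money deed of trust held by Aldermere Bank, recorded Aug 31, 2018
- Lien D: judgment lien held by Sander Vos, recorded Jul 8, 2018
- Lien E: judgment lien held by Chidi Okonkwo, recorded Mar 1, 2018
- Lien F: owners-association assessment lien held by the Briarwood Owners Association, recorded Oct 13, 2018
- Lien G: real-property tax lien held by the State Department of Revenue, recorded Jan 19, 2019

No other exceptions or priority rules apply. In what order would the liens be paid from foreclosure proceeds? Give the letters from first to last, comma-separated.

E, D, C, B, F, A, G

Adjusting effective dates: A's effective date is Nov 15, 2018, when work began; C was recorded within the 21-day window, so its effective date is the deed date Aug 20, 2018.
Ordering by effective date: E (Mar 1, 2018), D (Jul 8, 2018), C (Aug 20, 2018), B (Sep 13, 2018), F (Oct 13, 2018), A (Nov 15, 2018), G (Jan 19, 2019).
A is already junior to D, so the subordination agreement changes nothing.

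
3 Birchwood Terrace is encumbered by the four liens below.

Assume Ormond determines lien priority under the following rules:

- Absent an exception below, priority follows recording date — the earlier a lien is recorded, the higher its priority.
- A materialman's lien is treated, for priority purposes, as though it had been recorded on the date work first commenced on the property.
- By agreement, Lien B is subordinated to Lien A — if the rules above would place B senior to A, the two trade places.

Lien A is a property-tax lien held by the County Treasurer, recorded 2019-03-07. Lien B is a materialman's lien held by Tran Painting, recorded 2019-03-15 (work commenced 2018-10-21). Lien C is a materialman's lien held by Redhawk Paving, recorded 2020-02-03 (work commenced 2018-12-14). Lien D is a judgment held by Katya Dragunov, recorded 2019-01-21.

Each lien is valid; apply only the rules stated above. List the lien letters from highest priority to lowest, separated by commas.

First, effective dates: B's effective date is 2018-10-21, when work began; C relates back to 2018-12-14 (work commenced).
Sorted by effective date: B (2018-10-21), C (2018-12-14), D (2019-01-21), A (2019-03-07).
B is senior to A before the subordination, so the two trade places.

A, C, D, B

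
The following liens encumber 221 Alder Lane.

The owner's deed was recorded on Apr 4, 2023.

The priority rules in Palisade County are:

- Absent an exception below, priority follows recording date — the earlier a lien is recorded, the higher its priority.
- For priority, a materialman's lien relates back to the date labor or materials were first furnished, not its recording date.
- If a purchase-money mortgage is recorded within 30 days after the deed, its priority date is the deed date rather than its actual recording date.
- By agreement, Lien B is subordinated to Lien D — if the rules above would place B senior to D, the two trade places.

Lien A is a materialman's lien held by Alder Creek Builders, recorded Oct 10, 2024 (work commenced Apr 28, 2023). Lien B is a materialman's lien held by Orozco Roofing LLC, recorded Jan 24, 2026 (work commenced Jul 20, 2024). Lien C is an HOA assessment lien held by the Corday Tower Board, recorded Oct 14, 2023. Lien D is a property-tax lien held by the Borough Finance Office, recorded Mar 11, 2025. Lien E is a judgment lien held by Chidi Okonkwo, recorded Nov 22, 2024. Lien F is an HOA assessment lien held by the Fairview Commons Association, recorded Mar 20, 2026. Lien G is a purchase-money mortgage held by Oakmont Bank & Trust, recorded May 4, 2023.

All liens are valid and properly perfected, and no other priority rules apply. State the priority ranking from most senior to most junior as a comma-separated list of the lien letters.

G, A, C, D, E, B, F

Effective dates: A is treated as recorded Apr 28, 2023, the work-commencement date; B's effective date is Jul 20, 2024, when work began; G's effective date is the deed date, Apr 4, 2023.
By effective date: G (Apr 4, 2023), A (Apr 28, 2023), C (Oct 14, 2023), B (Jul 20, 2024), E (Nov 22, 2024), D (Mar 11, 2025), F (Mar 20, 2026).
Because B would otherwise rank above D, the subordination swaps them.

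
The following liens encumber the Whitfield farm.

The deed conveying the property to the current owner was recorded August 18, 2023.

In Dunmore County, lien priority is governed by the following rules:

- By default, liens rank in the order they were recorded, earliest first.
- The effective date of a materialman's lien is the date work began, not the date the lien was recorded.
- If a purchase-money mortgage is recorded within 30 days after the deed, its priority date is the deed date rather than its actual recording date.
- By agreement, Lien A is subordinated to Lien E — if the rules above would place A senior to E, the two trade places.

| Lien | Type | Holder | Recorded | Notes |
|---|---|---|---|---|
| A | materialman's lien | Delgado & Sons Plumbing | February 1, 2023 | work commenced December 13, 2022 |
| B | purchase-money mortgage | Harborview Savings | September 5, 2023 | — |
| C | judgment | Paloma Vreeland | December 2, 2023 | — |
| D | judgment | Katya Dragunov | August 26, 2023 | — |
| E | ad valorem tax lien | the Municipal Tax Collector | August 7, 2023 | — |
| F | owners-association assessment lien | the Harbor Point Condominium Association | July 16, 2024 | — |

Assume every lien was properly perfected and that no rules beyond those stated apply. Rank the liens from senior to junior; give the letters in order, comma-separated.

Effective dates after the stated exceptions: A's effective date is December 13, 2022, when work began; B's effective date is the deed date, August 18, 2023.
By effective date: A (December 13, 2022), E (August 7, 2023), B (August 18, 2023), D (August 26, 2023), C (December 2, 2023), F (July 16, 2024).
Because A would otherwise rank above E, the subordination swaps them.

E, A, B, D, C, F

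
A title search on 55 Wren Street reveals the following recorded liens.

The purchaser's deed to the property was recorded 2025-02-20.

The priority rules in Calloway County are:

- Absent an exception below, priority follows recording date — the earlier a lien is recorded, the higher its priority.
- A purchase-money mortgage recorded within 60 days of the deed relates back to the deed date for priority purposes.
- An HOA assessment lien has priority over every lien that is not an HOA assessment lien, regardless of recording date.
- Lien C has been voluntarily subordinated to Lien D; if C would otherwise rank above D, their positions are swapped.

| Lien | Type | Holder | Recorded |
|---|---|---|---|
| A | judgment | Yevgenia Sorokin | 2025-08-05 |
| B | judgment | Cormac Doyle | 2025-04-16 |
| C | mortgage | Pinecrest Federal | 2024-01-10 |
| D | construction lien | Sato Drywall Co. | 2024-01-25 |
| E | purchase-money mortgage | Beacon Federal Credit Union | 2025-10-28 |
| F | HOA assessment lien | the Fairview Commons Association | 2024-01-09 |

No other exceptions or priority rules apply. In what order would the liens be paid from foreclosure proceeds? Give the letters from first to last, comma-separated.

F, D, C, B, A, E

Adjusting effective dates: E was recorded 250 days after the deed, outside the 60-day window, so it keeps its recording date.
As an HOA assessment lien, F is senior to every other lien.
Among the remaining liens, by effective date: C (2024-01-10), D (2024-01-25), B (2025-04-16), A (2025-08-05), E (2025-10-28).
The subordination applies — C was senior to D — so C and D swap.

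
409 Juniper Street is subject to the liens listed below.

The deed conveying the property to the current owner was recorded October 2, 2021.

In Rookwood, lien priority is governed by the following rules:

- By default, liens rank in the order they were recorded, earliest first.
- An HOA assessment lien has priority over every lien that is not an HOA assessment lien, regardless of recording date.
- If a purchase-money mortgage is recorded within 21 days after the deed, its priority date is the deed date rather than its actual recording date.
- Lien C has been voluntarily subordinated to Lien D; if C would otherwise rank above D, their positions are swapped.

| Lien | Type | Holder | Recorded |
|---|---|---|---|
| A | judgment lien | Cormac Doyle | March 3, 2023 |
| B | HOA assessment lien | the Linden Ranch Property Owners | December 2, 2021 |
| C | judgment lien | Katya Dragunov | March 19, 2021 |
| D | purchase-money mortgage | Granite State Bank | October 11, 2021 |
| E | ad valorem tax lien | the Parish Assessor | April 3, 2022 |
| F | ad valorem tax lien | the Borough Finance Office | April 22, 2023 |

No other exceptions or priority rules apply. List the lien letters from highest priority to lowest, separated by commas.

B, D, C, E, A, F

Effective dates after the stated exceptions: D relates back to the deed date October 2, 2021.
B, as an HOA assessment lien, has superpriority and ranks first.
The other liens, earliest effective date first: C (March 19, 2021), D (October 2, 2021), E (April 3, 2022), A (March 3, 2023), F (April 22, 2023).
C would otherwise be senior to D, so under the subordination agreement C and D exchange positions.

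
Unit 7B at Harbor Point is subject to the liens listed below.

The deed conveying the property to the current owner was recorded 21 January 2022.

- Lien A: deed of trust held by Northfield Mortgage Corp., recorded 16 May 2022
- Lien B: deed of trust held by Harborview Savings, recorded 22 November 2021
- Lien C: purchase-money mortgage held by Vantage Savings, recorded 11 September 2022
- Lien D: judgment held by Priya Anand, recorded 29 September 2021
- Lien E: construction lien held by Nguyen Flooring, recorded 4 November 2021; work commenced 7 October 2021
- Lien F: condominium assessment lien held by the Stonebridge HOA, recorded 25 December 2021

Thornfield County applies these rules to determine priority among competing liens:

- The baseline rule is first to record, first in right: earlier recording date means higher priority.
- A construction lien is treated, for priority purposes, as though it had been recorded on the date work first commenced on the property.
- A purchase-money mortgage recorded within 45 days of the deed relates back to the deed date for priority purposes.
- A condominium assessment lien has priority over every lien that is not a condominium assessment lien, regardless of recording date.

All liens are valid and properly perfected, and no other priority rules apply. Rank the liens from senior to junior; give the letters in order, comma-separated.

F, D, E, B, A, C

Effective dates after the stated exceptions: C missed the 45-day window (233 days after the deed), so its recording date stands; E is treated as recorded 7 October 2021, the work-commencement date.
F is a condominium assessment lien, so it outranks all other liens regardless of date.
Ordering the rest by effective date: D (29 September 2021), E (7 October 2021), B (22 November 2021), A (16 May 2022), C (11 September 2022).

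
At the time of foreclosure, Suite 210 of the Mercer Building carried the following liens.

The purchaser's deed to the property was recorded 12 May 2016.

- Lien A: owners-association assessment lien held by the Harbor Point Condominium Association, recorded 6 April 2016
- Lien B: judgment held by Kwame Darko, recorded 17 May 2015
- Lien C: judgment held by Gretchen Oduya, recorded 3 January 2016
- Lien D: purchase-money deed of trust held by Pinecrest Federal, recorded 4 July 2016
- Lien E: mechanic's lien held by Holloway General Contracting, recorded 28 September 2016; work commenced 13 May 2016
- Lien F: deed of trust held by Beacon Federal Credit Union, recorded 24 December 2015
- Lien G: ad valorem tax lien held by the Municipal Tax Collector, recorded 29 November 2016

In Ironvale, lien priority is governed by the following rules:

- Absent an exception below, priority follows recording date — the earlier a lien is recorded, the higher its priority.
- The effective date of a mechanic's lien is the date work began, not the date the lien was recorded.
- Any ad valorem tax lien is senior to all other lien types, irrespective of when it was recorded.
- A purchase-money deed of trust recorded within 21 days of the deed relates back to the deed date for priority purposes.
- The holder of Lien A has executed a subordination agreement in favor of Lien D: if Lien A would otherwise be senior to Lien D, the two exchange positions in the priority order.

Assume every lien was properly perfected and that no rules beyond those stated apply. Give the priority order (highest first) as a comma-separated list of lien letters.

G, B, F, C, D, E, A

First, effective dates: D was recorded 53 days after the deed, outside the 21-day window, so it keeps its recording date; E's effective date is 13 May 2016, when work began.
G is an ad valorem tax lien and takes priority over every other lien.
The other liens, earliest effective date first: B (17 May 2015), F (24 December 2015), C (3 January 2016), A (6 April 2016), E (13 May 2016), D (4 July 2016).
A would otherwise be senior to D, so under the subordination agreement A and D exchange positions.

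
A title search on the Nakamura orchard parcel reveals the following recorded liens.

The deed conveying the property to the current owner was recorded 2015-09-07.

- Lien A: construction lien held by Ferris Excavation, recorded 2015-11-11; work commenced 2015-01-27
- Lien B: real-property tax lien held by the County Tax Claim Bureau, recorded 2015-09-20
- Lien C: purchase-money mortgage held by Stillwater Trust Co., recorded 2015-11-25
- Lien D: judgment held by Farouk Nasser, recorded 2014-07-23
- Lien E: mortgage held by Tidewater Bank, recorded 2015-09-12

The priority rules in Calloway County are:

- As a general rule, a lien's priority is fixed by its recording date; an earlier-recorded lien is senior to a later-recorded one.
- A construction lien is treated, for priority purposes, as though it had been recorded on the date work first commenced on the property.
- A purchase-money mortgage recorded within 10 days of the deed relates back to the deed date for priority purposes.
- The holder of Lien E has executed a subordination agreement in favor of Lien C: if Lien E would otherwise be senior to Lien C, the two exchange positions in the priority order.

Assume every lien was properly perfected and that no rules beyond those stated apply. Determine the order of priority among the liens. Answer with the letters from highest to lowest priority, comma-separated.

Effective dates after the stated exceptions: A is treated as recorded 2015-01-27, the work-commencement date; C was recorded 79 days after the deed — beyond 10 days — so no relation-back applies.
By effective date, earliest first: D (2014-07-23), A (2015-01-27), E (2015-09-12), B (2015-09-20), C (2015-11-25).
Because E would otherwise rank above C, the subordination swaps them.

D, A, C, B, E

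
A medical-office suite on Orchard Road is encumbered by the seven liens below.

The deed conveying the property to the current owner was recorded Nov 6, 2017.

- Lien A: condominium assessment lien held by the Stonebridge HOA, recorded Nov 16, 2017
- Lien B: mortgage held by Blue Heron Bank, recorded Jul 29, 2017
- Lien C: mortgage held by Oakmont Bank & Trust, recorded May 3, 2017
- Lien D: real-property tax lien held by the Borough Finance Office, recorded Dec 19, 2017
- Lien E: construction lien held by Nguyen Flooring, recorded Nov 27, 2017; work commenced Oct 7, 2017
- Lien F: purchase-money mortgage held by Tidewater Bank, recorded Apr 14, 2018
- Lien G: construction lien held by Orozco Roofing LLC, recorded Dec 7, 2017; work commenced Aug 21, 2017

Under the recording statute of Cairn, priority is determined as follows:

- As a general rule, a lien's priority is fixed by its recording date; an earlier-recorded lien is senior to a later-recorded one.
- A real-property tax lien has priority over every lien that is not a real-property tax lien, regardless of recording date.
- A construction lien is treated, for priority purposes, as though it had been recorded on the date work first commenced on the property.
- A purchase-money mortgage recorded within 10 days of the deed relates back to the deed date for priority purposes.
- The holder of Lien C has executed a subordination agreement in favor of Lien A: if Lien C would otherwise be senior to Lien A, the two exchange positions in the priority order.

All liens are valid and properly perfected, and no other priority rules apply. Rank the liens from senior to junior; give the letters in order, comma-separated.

Effective dates after the stated exceptions: E is treated as recorded Oct 7, 2017, the work-commencement date; F was recorded 159 days after the deed, outside the 10-day window, so it keeps its recording date; G's effective date is Aug 21, 2017, when work began.
As a real-property tax lien, D is senior to every other lien.
Among the remaining liens, by effective date: C (May 3, 2017), B (Jul 29, 2017), G (Aug 21, 2017), E (Oct 7, 2017), A (Nov 16, 2017), F (Apr 14, 2018).
Because C would otherwise rank above A, the subordination swaps them.

D, A, B, G, E, C, F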